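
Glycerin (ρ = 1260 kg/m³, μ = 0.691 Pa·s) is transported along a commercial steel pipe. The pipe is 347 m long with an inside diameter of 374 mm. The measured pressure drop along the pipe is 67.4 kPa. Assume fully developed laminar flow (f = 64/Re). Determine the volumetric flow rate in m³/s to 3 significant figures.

Q ≈ 0.135 m³/s

For laminar flow, f = 64/Re with Re = ρVD/μ, so Darcy-Weisbach reduces to ΔP = 32μLV/D². Solving for V: V = ΔP·D²/(32μL) = 6.74e+04·(0.374)²/(32·0.691·347) = 1.229 m/s.
Check: Re = ρVD/μ = 1260·1.229·0.374/0.691 = 837.9 < 2300, so the laminar assumption holds.
Q = V·A = 1.229·(π/4·0.374²) = 0.135 m³/s = 0.135 m³/s.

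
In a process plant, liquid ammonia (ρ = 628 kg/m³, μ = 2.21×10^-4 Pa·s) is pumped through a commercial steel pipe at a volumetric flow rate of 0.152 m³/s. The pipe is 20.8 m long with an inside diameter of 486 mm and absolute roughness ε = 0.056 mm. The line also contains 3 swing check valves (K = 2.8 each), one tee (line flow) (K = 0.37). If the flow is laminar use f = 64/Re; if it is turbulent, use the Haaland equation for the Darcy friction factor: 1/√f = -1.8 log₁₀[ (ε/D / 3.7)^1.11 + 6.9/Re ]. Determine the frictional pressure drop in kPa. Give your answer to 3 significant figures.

Cross-sectional area A = πD²/4 = π(0.486)²/4 = 0.1855 m²; mean velocity V = Q/A = 0.152/0.1855 = 0.8194 m/s.
Reynolds number Re = ρVD/μ = 628 · 0.8194 · 0.486 / 0.000221 = 1.132e+06.
Re > 4000 → turbulent. Relative roughness ε/D = 5.6e-05/0.486 = 0.000115. Haaland: 1/√f = -1.8 log₁₀[(0.000115/3.7)^1.11 + 6.9/1.132e+06] = -1.8 log₁₀[9.95e-06 + 6.1e-06] = 8.63, so f = 0.01343.
Total minor-loss coefficient ΣK = 3·2.8 + 1·0.37 = 8.77.
ΔP = [f·L/D + ΣK]·(ρV²/2) = [0.01343·20.8/0.486 + 8.77]·(628·0.8194²/2) = [0.5746 + 8.77]·210.8 = 1970 Pa.
ΔP = 1970 Pa = 1.97 kPa.

ΔP ≈ 1.97 kPa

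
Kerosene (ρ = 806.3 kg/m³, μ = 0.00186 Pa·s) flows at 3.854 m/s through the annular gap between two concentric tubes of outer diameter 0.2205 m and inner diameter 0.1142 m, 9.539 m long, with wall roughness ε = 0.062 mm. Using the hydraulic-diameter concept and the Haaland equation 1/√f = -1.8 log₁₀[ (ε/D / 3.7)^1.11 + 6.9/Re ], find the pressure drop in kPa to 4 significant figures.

ΔP ≈ 10.34 kPa

Hydraulic diameter D_h = 4A/P = D_o - D_i = 0.2205 - 0.1142 = 0.1063 m.
Re = ρVD_h/μ = 806.3·3.854·0.1063/0.00186 = 1.776e+05.
ε/D_h = 6.2e-05/0.1063 = 0.000583; Haaland gives 1/√f = -1.8 log₁₀[6.02e-05+3.89e-05] = 7.208, so f = 0.01925.
ΔP = f(L/D_h)(ρV²/2) = 0.01925·9.539/0.1063·5988 = 1.034e+04 Pa.
ΔP = 10.34 kPa.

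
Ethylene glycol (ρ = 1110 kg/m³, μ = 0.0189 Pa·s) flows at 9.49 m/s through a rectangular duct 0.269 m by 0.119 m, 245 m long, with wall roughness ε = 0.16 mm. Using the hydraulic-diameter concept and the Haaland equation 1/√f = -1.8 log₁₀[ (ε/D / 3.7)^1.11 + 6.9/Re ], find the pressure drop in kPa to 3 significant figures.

Hydraulic diameter D_h = 4A/P = 4·(0.269·0.119)/(2·(0.269+0.119)) = 0.128/0.776 = 0.165 m.
Re = ρVD_h/μ = 1110·9.49·0.165/0.0189 = 9.197e+04.
ε/D_h = 0.00016/0.165 = 0.00097; Haaland gives 1/√f = -1.8 log₁₀[0.000106+7.5e-05] = 6.737, so f = 0.02203.
ΔP = f(L/D_h)(ρV²/2) = 0.02203·245/0.165·4.998e+04 = 1.635e+06 Pa.
ΔP = 1640 kPa.

ΔP ≈ 1640 kPa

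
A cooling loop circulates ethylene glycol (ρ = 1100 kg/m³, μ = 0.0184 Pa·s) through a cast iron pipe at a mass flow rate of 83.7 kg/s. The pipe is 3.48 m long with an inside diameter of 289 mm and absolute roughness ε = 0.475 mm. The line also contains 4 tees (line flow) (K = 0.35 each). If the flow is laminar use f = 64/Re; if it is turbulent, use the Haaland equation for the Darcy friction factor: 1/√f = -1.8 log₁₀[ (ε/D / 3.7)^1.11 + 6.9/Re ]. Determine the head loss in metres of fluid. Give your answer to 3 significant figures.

h_f ≈ 0.120 m

A = πD²/4 = π(0.289)²/4 = 0.0656 m²; mean velocity V = ṁ/(ρA) = 83.7/(1100 · 0.0656) = 1.16 m/s.
Reynolds number Re = ρVD/μ = 1100 · 1.16 · 0.289 / 0.0184 = 2.004e+04.
Re > 4000 → turbulent. Relative roughness ε/D = 0.000475/0.289 = 0.00164. Haaland: 1/√f = -1.8 log₁₀[(0.00164/3.7)^1.11 + 6.9/2.004e+04] = -1.8 log₁₀[0.00019 + 0.000344] = 5.89, so f = 0.02883.
Total minor-loss coefficient ΣK = 4·0.35 = 1.4.
ΔP = [f·L/D + ΣK]·(ρV²/2) = [0.02883·3.48/0.289 + 1.4]·(1100·1.16²/2) = [0.3471 + 1.4]·740 = 1293 Pa.
Head loss h_f = ΔP/(ρg) = 1293/(1100·9.81) = 0.120 m.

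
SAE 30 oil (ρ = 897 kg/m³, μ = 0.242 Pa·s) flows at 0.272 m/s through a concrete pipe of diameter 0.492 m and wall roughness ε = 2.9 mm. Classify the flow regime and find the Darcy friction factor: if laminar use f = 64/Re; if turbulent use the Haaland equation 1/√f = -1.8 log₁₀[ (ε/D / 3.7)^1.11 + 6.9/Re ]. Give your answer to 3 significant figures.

Re = ρVD/μ = 897·0.272·0.492/0.242 = 496.
Re < 2300 → laminar, so f = 64/Re = 0.129 (roughness is irrelevant in laminar flow).

f ≈ 0.129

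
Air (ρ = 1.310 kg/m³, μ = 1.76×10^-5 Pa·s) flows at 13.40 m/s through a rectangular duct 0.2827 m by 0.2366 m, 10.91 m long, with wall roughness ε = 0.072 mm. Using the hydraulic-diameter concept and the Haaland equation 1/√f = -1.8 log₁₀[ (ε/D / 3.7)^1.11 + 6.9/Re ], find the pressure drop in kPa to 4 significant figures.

ΔP ≈ 0.08424 kPa

Hydraulic diameter D_h = 4A/P = 4·(0.2827·0.2366)/(2·(0.2827+0.2366)) = 0.2675/1.039 = 0.2576 m.
Re = ρVD_h/μ = 1.31·13.4·0.2576/1.76e-05 = 2.569e+05.
ε/D_h = 7.2e-05/0.2576 = 0.000279; Haaland gives 1/√f = -1.8 log₁₀[2.66e-05+2.69e-05] = 7.69, so f = 0.01691.
ΔP = f(L/D_h)(ρV²/2) = 0.01691·10.91/0.2576·117.6 = 84.24 Pa.
ΔP = 0.08424 kPa.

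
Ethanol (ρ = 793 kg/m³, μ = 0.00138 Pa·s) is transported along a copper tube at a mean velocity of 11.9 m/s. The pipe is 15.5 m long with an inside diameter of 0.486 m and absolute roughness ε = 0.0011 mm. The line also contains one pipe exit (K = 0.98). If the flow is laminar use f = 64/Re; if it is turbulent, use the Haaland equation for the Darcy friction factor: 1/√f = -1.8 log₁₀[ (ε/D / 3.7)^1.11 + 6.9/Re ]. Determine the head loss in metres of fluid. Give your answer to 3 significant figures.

Reynolds number Re = ρVD/μ = 793 · 11.9 · 0.486 / 0.00138 = 3.323e+06.
Re > 4000 → turbulent. Relative roughness ε/D = 1.1e-06/0.486 = 2.26e-06. Haaland: 1/√f = -1.8 log₁₀[(2.26e-06/3.7)^1.11 + 6.9/3.323e+06] = -1.8 log₁₀[1.27e-07 + 2.08e-06] = 10.18, so f = 0.009645.
Total minor-loss coefficient ΣK = 1·0.98 = 0.98.
ΔP = [f·L/D + ΣK]·(ρV²/2) = [0.009645·15.5/0.486 + 0.98]·(793·11.9²/2) = [0.3076 + 0.98]·5.615e+04 = 7.23e+04 Pa.
Head loss h_f = ΔP/(ρg) = 7.23e+04/(793·9.81) = 9.29 m.

h_f ≈ 9.29 m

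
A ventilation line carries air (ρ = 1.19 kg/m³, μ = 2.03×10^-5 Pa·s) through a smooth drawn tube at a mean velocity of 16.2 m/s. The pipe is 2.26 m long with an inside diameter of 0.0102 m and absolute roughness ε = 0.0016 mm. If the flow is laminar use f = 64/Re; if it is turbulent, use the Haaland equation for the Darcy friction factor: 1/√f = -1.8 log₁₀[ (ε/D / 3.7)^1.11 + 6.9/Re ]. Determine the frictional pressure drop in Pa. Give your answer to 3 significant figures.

Reynolds number Re = ρVD/μ = 1.19 · 16.2 · 0.0102 / 2.03e-05 = 9686.
Re > 4000 → turbulent. Relative roughness ε/D = 1.6e-06/0.0102 = 0.000157. Haaland: 1/√f = -1.8 log₁₀[(0.000157/3.7)^1.11 + 6.9/9686] = -1.8 log₁₀[1.4e-05 + 0.000712] = 5.65, so f = 0.03133.
Darcy-Weisbach: ΔP = f(L/D)(ρV²/2) = 0.03133·(2.26/0.0102)·(1.19·16.2²/2) = 0.03133·221.6·156.2 = 1084 Pa.

ΔP ≈ 1080 Pa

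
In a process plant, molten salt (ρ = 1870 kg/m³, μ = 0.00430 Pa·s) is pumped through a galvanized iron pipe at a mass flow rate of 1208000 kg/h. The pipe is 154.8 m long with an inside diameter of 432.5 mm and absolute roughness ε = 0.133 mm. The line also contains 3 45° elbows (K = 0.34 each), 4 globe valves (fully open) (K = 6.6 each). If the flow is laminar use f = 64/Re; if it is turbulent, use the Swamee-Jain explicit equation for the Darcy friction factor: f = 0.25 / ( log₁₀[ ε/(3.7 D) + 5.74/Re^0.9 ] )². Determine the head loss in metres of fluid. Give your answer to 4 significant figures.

h_f ≈ 2.563 m

ṁ = 1208000 kg/h = 1208000/3600 = 335.6 kg/s.
A = πD²/4 = π(0.4325)²/4 = 0.1469 m²; mean velocity V = ṁ/(ρA) = 335.6/(1870 · 0.1469) = 1.221 m/s.
Reynolds number Re = ρVD/μ = 1870 · 1.221 · 0.4325 / 0.0043 = 2.297e+05.
Re > 4000 → turbulent. Relative roughness ε/D = 0.000133/0.4325 = 0.000308. Swamee-Jain: f = 0.25/(log₁₀[0.000308/3.7 + 5.74/2.297e+05^0.9])² = 0.25/(log₁₀[8.31e-05 + 8.59e-05])² = 0.25/(-3.772)² = 0.01757.
Total minor-loss coefficient ΣK = 3·0.34 + 4·6.6 = 27.4.
ΔP = [f·L/D + ΣK]·(ρV²/2) = [0.01757·154.8/0.4325 + 27.4]·(1870·1.221²/2) = [6.288 + 27.4]·1395 = 4.702e+04 Pa.
Head loss h_f = ΔP/(ρg) = 4.702e+04/(1870·9.81) = 2.563 m.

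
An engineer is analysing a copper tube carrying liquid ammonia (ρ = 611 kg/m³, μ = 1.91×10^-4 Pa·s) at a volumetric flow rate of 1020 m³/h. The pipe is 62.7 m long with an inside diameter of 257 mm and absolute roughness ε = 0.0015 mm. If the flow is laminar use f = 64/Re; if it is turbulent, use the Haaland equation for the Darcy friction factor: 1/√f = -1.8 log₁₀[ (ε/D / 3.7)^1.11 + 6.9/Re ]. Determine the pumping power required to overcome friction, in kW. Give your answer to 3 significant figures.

Q = 1020 m³/h = 1020/3600 = 0.2833 m³/s.
Cross-sectional area A = πD²/4 = π(0.257)²/4 = 0.05187 m²; mean velocity V = Q/A = 0.2833/0.05187 = 5.462 m/s.
Reynolds number Re = ρVD/μ = 611 · 5.462 · 0.257 / 0.000191 = 4.49e+06.
Re > 4000 → turbulent. Relative roughness ε/D = 1.5e-06/0.257 = 5.84e-06. Haaland: 1/√f = -1.8 log₁₀[(5.84e-06/3.7)^1.11 + 6.9/4.49e+06] = -1.8 log₁₀[3.63e-07 + 1.54e-06] = 10.3, so f = 0.009429.
Darcy-Weisbach: ΔP = f(L/D)(ρV²/2) = 0.009429·(62.7/0.257)·(611·5.462²/2) = 0.009429·244·9114 = 2.096e+04 Pa.
Pumping power P = QΔP = 0.2833·2.096e+04 = 5940 W = 5.94 kW.

P ≈ 5.94 kW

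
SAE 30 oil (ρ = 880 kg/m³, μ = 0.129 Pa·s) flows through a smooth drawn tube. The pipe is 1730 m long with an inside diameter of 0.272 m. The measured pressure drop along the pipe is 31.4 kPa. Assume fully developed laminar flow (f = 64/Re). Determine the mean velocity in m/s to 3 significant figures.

For laminar flow, f = 64/Re with Re = ρVD/μ, so Darcy-Weisbach reduces to ΔP = 32μLV/D². Solving for V: V = ΔP·D²/(32μL) = 3.14e+04·(0.272)²/(32·0.129·1730) = 0.3253 m/s.
Check: Re = ρVD/μ = 880·0.3253·0.272/0.129 = 603.6 < 2300, so the laminar assumption holds.

V ≈ 0.325 m/s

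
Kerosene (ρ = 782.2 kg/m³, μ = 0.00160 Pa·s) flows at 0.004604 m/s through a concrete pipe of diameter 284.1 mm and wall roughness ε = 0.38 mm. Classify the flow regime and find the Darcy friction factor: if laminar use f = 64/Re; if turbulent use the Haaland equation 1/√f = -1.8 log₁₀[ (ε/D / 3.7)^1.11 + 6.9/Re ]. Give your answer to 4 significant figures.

Re = ρVD/μ = 782.2·0.004604·0.2841/0.0016 = 639.4.
Re < 2300 → laminar, so f = 64/Re = 0.1001 (roughness is irrelevant in laminar flow).

f ≈ 0.1001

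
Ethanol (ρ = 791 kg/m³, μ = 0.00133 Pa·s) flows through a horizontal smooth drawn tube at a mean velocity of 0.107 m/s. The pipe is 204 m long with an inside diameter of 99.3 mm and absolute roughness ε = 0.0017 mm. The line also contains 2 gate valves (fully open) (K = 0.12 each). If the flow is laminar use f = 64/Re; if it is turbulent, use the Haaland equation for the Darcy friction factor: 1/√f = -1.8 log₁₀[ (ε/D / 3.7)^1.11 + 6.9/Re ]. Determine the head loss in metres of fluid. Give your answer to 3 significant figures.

Reynolds number Re = ρVD/μ = 791 · 0.107 · 0.0993 / 0.00133 = 6319.
Re > 4000 → turbulent. Relative roughness ε/D = 1.7e-06/0.0993 = 1.71e-05. Haaland: 1/√f = -1.8 log₁₀[(1.71e-05/3.7)^1.11 + 6.9/6319] = -1.8 log₁₀[1.2e-06 + 0.00109] = 5.33, so f = 0.03519.
Total minor-loss coefficient ΣK = 2·0.12 = 0.24.
ΔP = [f·L/D + ΣK]·(ρV²/2) = [0.03519·204/0.0993 + 0.24]·(791·0.107²/2) = [72.3 + 0.24]·4.528 = 328.5 Pa.
Head loss h_f = ΔP/(ρg) = 328.5/(791·9.81) = 0.0423 m.

h_f ≈ 0.0423 m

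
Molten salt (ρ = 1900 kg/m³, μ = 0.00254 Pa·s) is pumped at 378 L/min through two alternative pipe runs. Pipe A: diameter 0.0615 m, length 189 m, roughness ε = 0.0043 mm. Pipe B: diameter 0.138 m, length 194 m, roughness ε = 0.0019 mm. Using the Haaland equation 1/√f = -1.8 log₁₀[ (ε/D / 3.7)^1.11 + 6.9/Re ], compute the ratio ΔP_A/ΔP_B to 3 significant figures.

Pipe A: V = Q/A = 0.0063/0.002971 = 2.121 m/s; Re = 9.757e+04; ε/D = 6.99e-05; Haaland → f = 0.01821; ΔP_A = f(L/D)(ρV²/2) = 2.391e+05 Pa.
Pipe B: V = Q/A = 0.0063/0.01496 = 0.4212 m/s; Re = 4.348e+04; ε/D = 1.38e-05; Haaland → f = 0.02141; ΔP_B = f(L/D)(ρV²/2) = 5073 Pa.
ΔP_A/ΔP_B = 2.391e+05/5073 = 47.1.

ΔP_A/ΔP_B ≈ 47.1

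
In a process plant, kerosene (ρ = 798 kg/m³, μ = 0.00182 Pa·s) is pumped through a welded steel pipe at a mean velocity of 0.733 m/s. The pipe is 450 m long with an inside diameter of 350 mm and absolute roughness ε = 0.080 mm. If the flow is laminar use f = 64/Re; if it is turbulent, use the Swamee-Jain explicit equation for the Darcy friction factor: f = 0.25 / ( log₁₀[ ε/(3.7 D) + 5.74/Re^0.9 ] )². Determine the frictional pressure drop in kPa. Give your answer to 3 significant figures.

Reynolds number Re = ρVD/μ = 798 · 0.733 · 0.35 / 0.00182 = 1.125e+05.
Re > 4000 → turbulent. Relative roughness ε/D = 8e-05/0.35 = 0.000229. Swamee-Jain: f = 0.25/(log₁₀[0.000229/3.7 + 5.74/1.125e+05^0.9])² = 0.25/(log₁₀[6.18e-05 + 0.000163])² = 0.25/(-3.648)² = 0.01879.
Darcy-Weisbach: ΔP = f(L/D)(ρV²/2) = 0.01879·(450/0.35)·(798·0.733²/2) = 0.01879·1286·214.4 = 5179 Pa.
ΔP = 5179 Pa = 5.18 kPa.

ΔP ≈ 5.18 kPa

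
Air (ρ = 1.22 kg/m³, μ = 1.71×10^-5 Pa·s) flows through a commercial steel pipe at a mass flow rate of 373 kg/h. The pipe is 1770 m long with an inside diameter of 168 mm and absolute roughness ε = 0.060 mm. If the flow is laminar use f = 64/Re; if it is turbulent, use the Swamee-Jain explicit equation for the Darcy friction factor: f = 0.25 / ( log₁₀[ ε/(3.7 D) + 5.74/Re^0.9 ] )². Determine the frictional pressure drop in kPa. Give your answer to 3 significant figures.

ΔP ≈ 2.12 kPa

ṁ = 373 kg/h = 373/3600 = 0.1036 kg/s.
A = πD²/4 = π(0.168)²/4 = 0.02217 m²; mean velocity V = ṁ/(ρA) = 0.1036/(1.22 · 0.02217) = 3.831 m/s.
Reynolds number Re = ρVD/μ = 1.22 · 3.831 · 0.168 / 1.71e-05 = 4.592e+04.
Re > 4000 → turbulent. Relative roughness ε/D = 6e-05/0.168 = 0.000357. Swamee-Jain: f = 0.25/(log₁₀[0.000357/3.7 + 5.74/4.592e+04^0.9])² = 0.25/(log₁₀[9.65e-05 + 0.000366])² = 0.25/(-3.335)² = 0.02248.
Darcy-Weisbach: ΔP = f(L/D)(ρV²/2) = 0.02248·(1770/0.168)·(1.22·3.831²/2) = 0.02248·1.054e+04·8.954 = 2120 Pa.
ΔP = 2120 Pa = 2.12 kPa.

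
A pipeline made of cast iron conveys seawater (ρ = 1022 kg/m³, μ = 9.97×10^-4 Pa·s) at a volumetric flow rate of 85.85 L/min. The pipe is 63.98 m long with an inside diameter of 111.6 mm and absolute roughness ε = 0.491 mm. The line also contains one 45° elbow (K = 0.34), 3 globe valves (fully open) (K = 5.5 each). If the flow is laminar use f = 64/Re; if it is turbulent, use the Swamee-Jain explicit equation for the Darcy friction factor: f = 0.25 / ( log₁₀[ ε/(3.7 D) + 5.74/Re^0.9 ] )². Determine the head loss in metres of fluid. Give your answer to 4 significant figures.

h_f ≈ 0.04015 m

Q = 85.85 L/min = 85.85/60000 = 0.001431 m³/s.
Cross-sectional area A = πD²/4 = π(0.1116)²/4 = 0.009782 m²; mean velocity V = Q/A = 0.001431/0.009782 = 0.1463 m/s.
Reynolds number Re = ρVD/μ = 1022 · 0.1463 · 0.1116 / 0.000997 = 1.673e+04.
Re > 4000 → turbulent. Relative roughness ε/D = 0.000491/0.1116 = 0.0044. Swamee-Jain: f = 0.25/(log₁₀[0.0044/3.7 + 5.74/1.673e+04^0.9])² = 0.25/(log₁₀[0.00119 + 0.000907])² = 0.25/(-2.679)² = 0.03484.
Total minor-loss coefficient ΣK = 1·0.34 + 3·5.5 = 16.8.
ΔP = [f·L/D + ΣK]·(ρV²/2) = [0.03484·63.98/0.1116 + 16.8]·(1022·0.1463²/2) = [19.98 + 16.8]·10.93 = 402.5 Pa.
Head loss h_f = ΔP/(ρg) = 402.5/(1022·9.81) = 0.04015 m.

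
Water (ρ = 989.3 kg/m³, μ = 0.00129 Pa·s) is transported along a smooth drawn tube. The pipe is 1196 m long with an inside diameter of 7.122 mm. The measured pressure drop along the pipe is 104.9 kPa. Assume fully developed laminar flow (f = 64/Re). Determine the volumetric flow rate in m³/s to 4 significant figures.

Q ≈ 4.293×10^-6 m³/s

For laminar flow, f = 64/Re with Re = ρVD/μ, so Darcy-Weisbach reduces to ΔP = 32μLV/D². Solving for V: V = ΔP·D²/(32μL) = 1.049e+05·(0.007122)²/(32·0.00129·1196) = 0.1078 m/s.
Check: Re = ρVD/μ = 989.3·0.1078·0.007122/0.00129 = 588.6 < 2300, so the laminar assumption holds.
Q = V·A = 0.1078·(π/4·0.007122²) = 4.293e-06 m³/s = 4.293×10^-6 m³/s.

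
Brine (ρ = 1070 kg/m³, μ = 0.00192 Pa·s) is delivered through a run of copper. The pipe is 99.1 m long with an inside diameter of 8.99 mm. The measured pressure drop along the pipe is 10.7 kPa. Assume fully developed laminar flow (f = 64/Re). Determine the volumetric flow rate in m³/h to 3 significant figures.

Q ≈ 0.0325 m³/h

For laminar flow, f = 64/Re with Re = ρVD/μ, so Darcy-Weisbach reduces to ΔP = 32μLV/D². Solving for V: V = ΔP·D²/(32μL) = 1.07e+04·(0.00899)²/(32·0.00192·99.1) = 0.142 m/s.
Check: Re = ρVD/μ = 1070·0.142·0.00899/0.00192 = 711.6 < 2300, so the laminar assumption holds.
Q = V·A = 0.142·(π/4·0.00899²) = 9.015e-06 m³/s = 0.0325 m³/h.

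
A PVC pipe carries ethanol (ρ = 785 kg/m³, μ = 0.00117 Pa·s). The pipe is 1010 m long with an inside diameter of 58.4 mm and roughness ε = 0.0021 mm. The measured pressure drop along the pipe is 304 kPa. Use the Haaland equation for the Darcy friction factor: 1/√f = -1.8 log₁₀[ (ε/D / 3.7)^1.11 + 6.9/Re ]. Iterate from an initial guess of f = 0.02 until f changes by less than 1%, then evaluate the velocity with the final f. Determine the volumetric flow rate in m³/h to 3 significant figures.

Rearranging Darcy-Weisbach: V = √(2·ΔP·D/(f·L·ρ)). With ε/D = 2.1e-06/0.0584 = 3.6e-05, iterate starting from f = 0.02:
  f = 0.02 → V = √(2·3.04e+05·0.0584/(0.02·1010·785)) = 1.496 m/s; Re = ρVD/μ = 5.863e+04; f → 0.02009
Converged (Δf/f < 1%). With the final f = 0.02009: V = √(2·3.04e+05·0.0584/(0.02009·1010·785)) = 1.493 m/s.
Q = V·A = 1.493·(π/4·0.0584²) = 0.003999 m³/s = 14.4 m³/h.

Q ≈ 14.4 m³/h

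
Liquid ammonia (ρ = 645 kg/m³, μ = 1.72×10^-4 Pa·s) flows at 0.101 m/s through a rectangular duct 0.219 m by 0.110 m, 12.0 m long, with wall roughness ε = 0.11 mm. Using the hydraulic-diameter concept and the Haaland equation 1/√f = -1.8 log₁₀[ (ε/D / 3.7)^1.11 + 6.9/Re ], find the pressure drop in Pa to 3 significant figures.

ΔP ≈ 6.11 Pa

Hydraulic diameter D_h = 4A/P = 4·(0.219·0.11)/(2·(0.219+0.11)) = 0.09636/0.658 = 0.1464 m.
Re = ρVD_h/μ = 645·0.101·0.1464/0.000172 = 5.547e+04.
ε/D_h = 0.00011/0.1464 = 0.000751; Haaland gives 1/√f = -1.8 log₁₀[7.97e-05+0.000124] = 6.642, so f = 0.02267.
ΔP = f(L/D_h)(ρV²/2) = 0.02267·12/0.1464·3.29 = 6.11 Pa.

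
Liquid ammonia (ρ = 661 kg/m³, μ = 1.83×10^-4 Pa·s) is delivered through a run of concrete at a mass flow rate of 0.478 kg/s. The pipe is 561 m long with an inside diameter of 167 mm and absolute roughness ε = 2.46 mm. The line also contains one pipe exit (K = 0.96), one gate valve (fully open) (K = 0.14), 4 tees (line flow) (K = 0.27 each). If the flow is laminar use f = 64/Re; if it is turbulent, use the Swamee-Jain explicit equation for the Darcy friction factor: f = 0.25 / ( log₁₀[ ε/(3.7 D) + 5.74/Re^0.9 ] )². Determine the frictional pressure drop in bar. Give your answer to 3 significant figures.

ΔP ≈ 5.69×10^-4 bar

A = πD²/4 = π(0.167)²/4 = 0.0219 m²; mean velocity V = ṁ/(ρA) = 0.478/(661 · 0.0219) = 0.03301 m/s.
Reynolds number Re = ρVD/μ = 661 · 0.03301 · 0.167 / 0.000183 = 1.991e+04.
Re > 4000 → turbulent. Relative roughness ε/D = 0.00246/0.167 = 0.0147. Swamee-Jain: f = 0.25/(log₁₀[0.0147/3.7 + 5.74/1.991e+04^0.9])² = 0.25/(log₁₀[0.00398 + 0.000776])² = 0.25/(-2.323)² = 0.04634.
Total minor-loss coefficient ΣK = 1·0.96 + 1·0.14 + 4·0.27 = 2.18.
ΔP = [f·L/D + ΣK]·(ρV²/2) = [0.04634·561/0.167 + 2.18]·(661·0.03301²/2) = [155.7 + 2.18]·0.3602 = 56.86 Pa.
ΔP = 56.86 Pa = 5.69×10^-4 bar.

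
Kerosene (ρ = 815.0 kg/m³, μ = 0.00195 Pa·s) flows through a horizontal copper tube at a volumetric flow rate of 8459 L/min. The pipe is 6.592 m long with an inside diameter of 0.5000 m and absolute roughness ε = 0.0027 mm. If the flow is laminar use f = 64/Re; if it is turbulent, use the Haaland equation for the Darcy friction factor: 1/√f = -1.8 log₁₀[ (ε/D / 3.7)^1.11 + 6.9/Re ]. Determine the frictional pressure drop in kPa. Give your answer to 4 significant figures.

ΔP ≈ 0.04551 kPa

Q = 8459 L/min = 8459/60000 = 0.141 m³/s.
Cross-sectional area A = πD²/4 = π(0.5)²/4 = 0.1963 m²; mean velocity V = Q/A = 0.141/0.1963 = 0.718 m/s.
Reynolds number Re = ρVD/μ = 815 · 0.718 · 0.5 / 0.00195 = 1.5e+05.
Re > 4000 → turbulent. Relative roughness ε/D = 2.7e-06/0.5 = 5.4e-06. Haaland: 1/√f = -1.8 log₁₀[(5.4e-06/3.7)^1.11 + 6.9/1.5e+05] = -1.8 log₁₀[3.33e-07 + 4.6e-05] = 7.802, so f = 0.01643.
Darcy-Weisbach: ΔP = f(L/D)(ρV²/2) = 0.01643·(6.592/0.5)·(815·0.718²/2) = 0.01643·13.18·210.1 = 45.51 Pa.
ΔP = 45.51 Pa = 0.04551 kPa.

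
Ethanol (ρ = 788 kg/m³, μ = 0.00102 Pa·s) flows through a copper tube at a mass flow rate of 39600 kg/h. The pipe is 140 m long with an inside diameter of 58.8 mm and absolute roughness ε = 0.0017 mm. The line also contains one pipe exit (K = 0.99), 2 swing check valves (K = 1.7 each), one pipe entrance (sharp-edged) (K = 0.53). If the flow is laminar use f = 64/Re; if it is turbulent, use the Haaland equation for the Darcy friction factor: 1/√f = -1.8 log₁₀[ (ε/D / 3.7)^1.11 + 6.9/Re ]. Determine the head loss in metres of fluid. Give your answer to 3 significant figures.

h_f ≈ 55.5 m

ṁ = 39600 kg/h = 39600/3600 = 11 kg/s.
A = πD²/4 = π(0.0588)²/4 = 0.002715 m²; mean velocity V = ṁ/(ρA) = 11/(788 · 0.002715) = 5.141 m/s.
Reynolds number Re = ρVD/μ = 788 · 5.141 · 0.0588 / 0.00102 = 2.335e+05.
Re > 4000 → turbulent. Relative roughness ε/D = 1.7e-06/0.0588 = 2.89e-05. Haaland: 1/√f = -1.8 log₁₀[(2.89e-05/3.7)^1.11 + 6.9/2.335e+05] = -1.8 log₁₀[2.14e-06 + 2.95e-05] = 8.098, so f = 0.01525.
Total minor-loss coefficient ΣK = 1·0.99 + 2·1.7 + 1·0.53 = 4.92.
ΔP = [f·L/D + ΣK]·(ρV²/2) = [0.01525·140/0.0588 + 4.92]·(788·5.141²/2) = [36.3 + 4.92]·1.041e+04 = 4.292e+05 Pa.
Head loss h_f = ΔP/(ρg) = 4.292e+05/(788·9.81) = 55.5 m.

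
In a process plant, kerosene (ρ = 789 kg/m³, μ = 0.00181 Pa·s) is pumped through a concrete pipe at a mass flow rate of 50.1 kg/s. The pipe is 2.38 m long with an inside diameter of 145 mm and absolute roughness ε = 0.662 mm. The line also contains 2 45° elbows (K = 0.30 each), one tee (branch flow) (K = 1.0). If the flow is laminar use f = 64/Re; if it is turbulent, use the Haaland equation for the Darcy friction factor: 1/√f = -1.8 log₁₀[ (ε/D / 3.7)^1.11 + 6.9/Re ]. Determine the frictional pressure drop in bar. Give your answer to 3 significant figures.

A = πD²/4 = π(0.145)²/4 = 0.01651 m²; mean velocity V = ṁ/(ρA) = 50.1/(789 · 0.01651) = 3.845 m/s.
Reynolds number Re = ρVD/μ = 789 · 3.845 · 0.145 / 0.00181 = 2.431e+05.
Re > 4000 → turbulent. Relative roughness ε/D = 0.000662/0.145 = 0.00457. Haaland: 1/√f = -1.8 log₁₀[(0.00457/3.7)^1.11 + 6.9/2.431e+05] = -1.8 log₁₀[0.000591 + 2.84e-05] = 5.775, so f = 0.02999.
Total minor-loss coefficient ΣK = 2·0.3 + 1·1 = 1.6.
ΔP = [f·L/D + ΣK]·(ρV²/2) = [0.02999·2.38/0.145 + 1.6]·(789·3.845²/2) = [0.4922 + 1.6]·5833 = 1.22e+04 Pa.
ΔP = 1.22e+04 Pa = 0.122 bar.

ΔP ≈ 0.122 bar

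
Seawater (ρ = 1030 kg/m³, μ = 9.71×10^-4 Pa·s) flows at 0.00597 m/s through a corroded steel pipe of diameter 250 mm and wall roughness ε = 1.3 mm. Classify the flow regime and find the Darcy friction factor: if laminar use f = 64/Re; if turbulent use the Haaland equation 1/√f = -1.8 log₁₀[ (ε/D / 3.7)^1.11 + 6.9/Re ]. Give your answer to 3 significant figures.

f ≈ 0.0404

Re = ρVD/μ = 1030·0.00597·0.25/0.000971 = 1583.
Re < 2300 → laminar, so f = 64/Re = 0.04042 (roughness is irrelevant in laminar flow).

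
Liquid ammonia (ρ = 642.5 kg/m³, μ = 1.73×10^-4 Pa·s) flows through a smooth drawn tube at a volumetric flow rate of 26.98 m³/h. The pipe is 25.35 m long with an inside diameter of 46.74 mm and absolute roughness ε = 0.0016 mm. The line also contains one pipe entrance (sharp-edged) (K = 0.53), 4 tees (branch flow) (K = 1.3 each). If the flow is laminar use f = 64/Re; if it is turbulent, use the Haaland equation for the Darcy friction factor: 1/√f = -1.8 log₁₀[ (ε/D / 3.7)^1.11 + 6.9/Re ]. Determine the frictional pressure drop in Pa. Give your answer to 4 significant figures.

Q = 26.98 m³/h = 26.98/3600 = 0.007494 m³/s.
Cross-sectional area A = πD²/4 = π(0.04674)²/4 = 0.001716 m²; mean velocity V = Q/A = 0.007494/0.001716 = 4.368 m/s.
Reynolds number Re = ρVD/μ = 642.5 · 4.368 · 0.04674 / 0.000173 = 7.582e+05.
Re > 4000 → turbulent. Relative roughness ε/D = 1.6e-06/0.04674 = 3.42e-05. Haaland: 1/√f = -1.8 log₁₀[(3.42e-05/3.7)^1.11 + 6.9/7.582e+05] = -1.8 log₁₀[2.59e-06 + 9.1e-06] = 8.878, so f = 0.01269.
Total minor-loss coefficient ΣK = 1·0.53 + 4·1.3 = 5.73.
ΔP = [f·L/D + ΣK]·(ρV²/2) = [0.01269·25.35/0.04674 + 5.73]·(642.5·4.368²/2) = [6.881 + 5.73]·6129 = 7.729e+04 Pa.

ΔP ≈ 77290 Pa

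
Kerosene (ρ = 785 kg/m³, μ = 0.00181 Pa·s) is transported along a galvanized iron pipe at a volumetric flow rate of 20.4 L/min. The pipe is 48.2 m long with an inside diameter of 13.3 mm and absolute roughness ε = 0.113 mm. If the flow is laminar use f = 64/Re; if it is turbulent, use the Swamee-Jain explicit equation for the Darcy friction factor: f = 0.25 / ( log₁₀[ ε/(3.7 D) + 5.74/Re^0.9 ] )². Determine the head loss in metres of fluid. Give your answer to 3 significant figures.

h_f ≈ 45.2 m

Q = 20.4 L/min = 20.4/60000 = 0.00034 m³/s.
Cross-sectional area A = πD²/4 = π(0.0133)²/4 = 0.0001389 m²; mean velocity V = Q/A = 0.00034/0.0001389 = 2.447 m/s.
Reynolds number Re = ρVD/μ = 785 · 2.447 · 0.0133 / 0.00181 = 1.412e+04.
Re > 4000 → turbulent. Relative roughness ε/D = 0.000113/0.0133 = 0.0085. Swamee-Jain: f = 0.25/(log₁₀[0.0085/3.7 + 5.74/1.412e+04^0.9])² = 0.25/(log₁₀[0.0023 + 0.00106])² = 0.25/(-2.475)² = 0.04083.
Darcy-Weisbach: ΔP = f(L/D)(ρV²/2) = 0.04083·(48.2/0.0133)·(785·2.447²/2) = 0.04083·3624·2351 = 3.478e+05 Pa.
Head loss h_f = ΔP/(ρg) = 3.478e+05/(785·9.81) = 45.2 m.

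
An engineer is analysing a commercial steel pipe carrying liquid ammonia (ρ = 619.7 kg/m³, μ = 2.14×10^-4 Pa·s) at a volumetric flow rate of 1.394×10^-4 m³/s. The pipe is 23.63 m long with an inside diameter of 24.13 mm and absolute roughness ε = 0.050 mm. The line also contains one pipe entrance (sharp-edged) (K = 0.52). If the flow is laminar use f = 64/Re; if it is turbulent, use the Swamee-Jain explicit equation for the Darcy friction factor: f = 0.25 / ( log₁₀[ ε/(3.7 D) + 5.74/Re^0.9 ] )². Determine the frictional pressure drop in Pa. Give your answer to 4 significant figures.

ΔP ≈ 859.3 Pa

Cross-sectional area A = πD²/4 = π(0.02413)²/4 = 0.0004573 m²; mean velocity V = Q/A = 0.0001394/0.0004573 = 0.3048 m/s.
Reynolds number Re = ρVD/μ = 619.7 · 0.3048 · 0.02413 / 0.000214 = 2.13e+04.
Re > 4000 → turbulent. Relative roughness ε/D = 5e-05/0.02413 = 0.00207. Swamee-Jain: f = 0.25/(log₁₀[0.00207/3.7 + 5.74/2.13e+04^0.9])² = 0.25/(log₁₀[0.00056 + 0.00073])² = 0.25/(-2.889)² = 0.02995.
Total minor-loss coefficient ΣK = 1·0.52 = 0.52.
ΔP = [f·L/D + ΣK]·(ρV²/2) = [0.02995·23.63/0.02413 + 0.52]·(619.7·0.3048²/2) = [29.33 + 0.52]·28.79 = 859.3 Pa.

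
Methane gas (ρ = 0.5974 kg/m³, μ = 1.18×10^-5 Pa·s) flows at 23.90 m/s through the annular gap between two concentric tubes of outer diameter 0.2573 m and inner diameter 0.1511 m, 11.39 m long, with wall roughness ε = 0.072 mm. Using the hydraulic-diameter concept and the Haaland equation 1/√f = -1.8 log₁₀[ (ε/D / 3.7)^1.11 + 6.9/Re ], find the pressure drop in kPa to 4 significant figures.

Hydraulic diameter D_h = 4A/P = D_o - D_i = 0.2573 - 0.1511 = 0.1062 m.
Re = ρVD_h/μ = 0.5974·23.9·0.1062/1.18e-05 = 1.285e+05.
ε/D_h = 7.2e-05/0.1062 = 0.000678; Haaland gives 1/√f = -1.8 log₁₀[7.11e-05+5.37e-05] = 7.027, so f = 0.02025.
ΔP = f(L/D_h)(ρV²/2) = 0.02025·11.39/0.1062·170.6 = 370.6 Pa.
ΔP = 0.3706 kPa.

ΔP ≈ 0.3706 kPa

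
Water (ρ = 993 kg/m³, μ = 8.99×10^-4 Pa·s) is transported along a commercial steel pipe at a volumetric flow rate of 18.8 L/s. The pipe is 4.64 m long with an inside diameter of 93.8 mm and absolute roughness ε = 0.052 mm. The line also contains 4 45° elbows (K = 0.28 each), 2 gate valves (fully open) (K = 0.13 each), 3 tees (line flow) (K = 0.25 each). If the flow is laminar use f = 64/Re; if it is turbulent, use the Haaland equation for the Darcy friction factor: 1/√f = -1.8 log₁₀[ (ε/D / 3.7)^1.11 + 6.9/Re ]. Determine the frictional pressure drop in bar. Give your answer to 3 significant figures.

ΔP ≈ 0.112 bar

Q = 18.8 L/s = 18.8/1000 = 0.0188 m³/s.
Cross-sectional area A = πD²/4 = π(0.0938)²/4 = 0.00691 m²; mean velocity V = Q/A = 0.0188/0.00691 = 2.721 m/s.
Reynolds number Re = ρVD/μ = 993 · 2.721 · 0.0938 / 0.000899 = 2.819e+05.
Re > 4000 → turbulent. Relative roughness ε/D = 5.2e-05/0.0938 = 0.000554. Haaland: 1/√f = -1.8 log₁₀[(0.000554/3.7)^1.11 + 6.9/2.819e+05] = -1.8 log₁₀[5.69e-05 + 2.45e-05] = 7.361, so f = 0.01845.
Total minor-loss coefficient ΣK = 4·0.28 + 2·0.13 + 3·0.25 = 2.13.
ΔP = [f·L/D + ΣK]·(ρV²/2) = [0.01845·4.64/0.0938 + 2.13]·(993·2.721²/2) = [0.9129 + 2.13]·3675 = 1.118e+04 Pa.
ΔP = 1.118e+04 Pa = 0.112 bar.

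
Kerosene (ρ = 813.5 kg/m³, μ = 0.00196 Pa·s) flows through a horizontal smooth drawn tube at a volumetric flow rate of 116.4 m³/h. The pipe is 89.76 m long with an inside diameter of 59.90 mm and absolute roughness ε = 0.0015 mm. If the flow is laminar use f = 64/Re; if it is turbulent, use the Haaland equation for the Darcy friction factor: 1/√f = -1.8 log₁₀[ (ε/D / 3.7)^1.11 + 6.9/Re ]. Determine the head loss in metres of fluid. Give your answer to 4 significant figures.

h_f ≈ 147.6 m

Q = 116.4 m³/h = 116.4/3600 = 0.03233 m³/s.
Cross-sectional area A = πD²/4 = π(0.0599)²/4 = 0.002818 m²; mean velocity V = Q/A = 0.03233/0.002818 = 11.47 m/s.
Reynolds number Re = ρVD/μ = 813.5 · 11.47 · 0.0599 / 0.00196 = 2.853e+05.
Re > 4000 → turbulent. Relative roughness ε/D = 1.5e-06/0.0599 = 2.5e-05. Haaland: 1/√f = -1.8 log₁₀[(2.5e-05/3.7)^1.11 + 6.9/2.853e+05] = -1.8 log₁₀[1.83e-06 + 2.42e-05] = 8.253, so f = 0.01468.
Darcy-Weisbach: ΔP = f(L/D)(ρV²/2) = 0.01468·(89.76/0.0599)·(813.5·11.47²/2) = 0.01468·1498·5.355e+04 = 1.178e+06 Pa.
Head loss h_f = ΔP/(ρg) = 1.178e+06/(813.5·9.81) = 147.6 m.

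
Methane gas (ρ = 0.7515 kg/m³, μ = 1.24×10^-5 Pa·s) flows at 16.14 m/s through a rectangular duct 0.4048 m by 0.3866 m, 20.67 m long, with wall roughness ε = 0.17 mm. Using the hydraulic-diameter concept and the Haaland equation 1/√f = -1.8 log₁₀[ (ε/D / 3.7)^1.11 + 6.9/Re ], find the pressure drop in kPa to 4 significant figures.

Hydraulic diameter D_h = 4A/P = 4·(0.4048·0.3866)/(2·(0.4048+0.3866)) = 0.626/1.583 = 0.3955 m.
Re = ρVD_h/μ = 0.7515·16.14·0.3955/1.24e-05 = 3.869e+05.
ε/D_h = 0.00017/0.3955 = 0.00043; Haaland gives 1/√f = -1.8 log₁₀[4.29e-05+1.78e-05] = 7.59, so f = 0.01736.
ΔP = f(L/D_h)(ρV²/2) = 0.01736·20.67/0.3955·97.88 = 88.8 Pa.
ΔP = 0.08880 kPa.

ΔP ≈ 0.08880 kPa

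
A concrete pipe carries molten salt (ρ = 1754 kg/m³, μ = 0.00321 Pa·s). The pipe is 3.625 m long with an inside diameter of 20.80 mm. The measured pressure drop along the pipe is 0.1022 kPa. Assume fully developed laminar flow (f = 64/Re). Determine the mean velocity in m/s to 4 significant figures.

For laminar flow, f = 64/Re with Re = ρVD/μ, so Darcy-Weisbach reduces to ΔP = 32μLV/D². Solving for V: V = ΔP·D²/(32μL) = 102.2·(0.0208)²/(32·0.00321·3.625) = 0.1187 m/s.
Check: Re = ρVD/μ = 1754·0.1187·0.0208/0.00321 = 1350 < 2300, so the laminar assumption holds.

V ≈ 0.1187 m/s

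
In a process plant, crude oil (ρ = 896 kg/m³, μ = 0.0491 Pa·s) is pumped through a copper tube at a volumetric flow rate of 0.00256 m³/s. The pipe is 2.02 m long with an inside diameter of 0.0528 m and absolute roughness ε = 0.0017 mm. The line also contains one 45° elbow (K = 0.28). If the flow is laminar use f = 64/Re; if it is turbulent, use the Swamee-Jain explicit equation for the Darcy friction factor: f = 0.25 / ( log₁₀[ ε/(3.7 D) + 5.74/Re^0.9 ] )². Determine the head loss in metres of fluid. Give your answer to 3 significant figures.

h_f ≈ 0.171 m

Cross-sectional area A = πD²/4 = π(0.0528)²/4 = 0.00219 m²; mean velocity V = Q/A = 0.00256/0.00219 = 1.169 m/s.
Reynolds number Re = ρVD/μ = 896 · 1.169 · 0.0528 / 0.0491 = 1127.
Re < 2300 → laminar flow, so f = 64/Re = 64/1127 = 0.05681 (the turbulent correlation is not needed).
Total minor-loss coefficient ΣK = 1·0.28 = 0.28.
ΔP = [f·L/D + ΣK]·(ρV²/2) = [0.05681·2.02/0.0528 + 0.28]·(896·1.169²/2) = [2.173 + 0.28]·612.4 = 1503 Pa.
Head loss h_f = ΔP/(ρg) = 1503/(896·9.81) = 0.171 m.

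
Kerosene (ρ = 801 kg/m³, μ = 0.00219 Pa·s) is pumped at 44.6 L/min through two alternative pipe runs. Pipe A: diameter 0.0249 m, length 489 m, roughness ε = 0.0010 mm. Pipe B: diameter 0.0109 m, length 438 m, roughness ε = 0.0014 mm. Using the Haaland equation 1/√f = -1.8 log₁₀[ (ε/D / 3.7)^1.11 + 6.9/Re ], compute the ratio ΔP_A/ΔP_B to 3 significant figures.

Pipe A: V = Q/A = 0.0007433/0.000487 = 1.526 m/s; Re = 1.39e+04; ε/D = 4.02e-05; Haaland → f = 0.02832; ΔP_A = f(L/D)(ρV²/2) = 5.189e+05 Pa.
Pipe B: V = Q/A = 0.0007433/9.331e-05 = 7.966 m/s; Re = 3.176e+04; ε/D = 0.000128; Haaland → f = 0.02328; ΔP_B = f(L/D)(ρV²/2) = 2.377e+07 Pa.
ΔP_A/ΔP_B = 5.189e+05/2.377e+07 = 0.0218.

ΔP_A/ΔP_B ≈ 0.0218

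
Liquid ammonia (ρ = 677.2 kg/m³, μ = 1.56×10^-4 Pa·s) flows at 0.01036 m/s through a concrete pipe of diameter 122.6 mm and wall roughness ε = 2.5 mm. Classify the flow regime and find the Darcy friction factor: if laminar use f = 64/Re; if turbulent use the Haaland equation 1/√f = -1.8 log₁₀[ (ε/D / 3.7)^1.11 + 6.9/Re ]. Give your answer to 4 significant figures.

f ≈ 0.05540

Re = ρVD/μ = 677.2·0.01036·0.1226/0.000156 = 5514.
Re > 4000 → turbulent. ε/D = 0.0025/0.1226 = 0.0204; Haaland: 1/√f = -1.8 log₁₀[0.00311 + 0.00125] = 4.249, so f = 0.0554.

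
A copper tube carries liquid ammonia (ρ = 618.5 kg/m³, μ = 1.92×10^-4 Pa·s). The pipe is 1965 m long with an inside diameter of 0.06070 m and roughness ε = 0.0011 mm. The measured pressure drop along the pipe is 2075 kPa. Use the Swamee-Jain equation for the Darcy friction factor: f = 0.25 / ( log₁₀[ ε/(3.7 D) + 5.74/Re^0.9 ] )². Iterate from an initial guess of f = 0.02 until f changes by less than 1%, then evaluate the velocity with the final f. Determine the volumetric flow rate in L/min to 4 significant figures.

Rearranging Darcy-Weisbach: V = √(2·ΔP·D/(f·L·ρ)). With ε/D = 1.1e-06/0.0607 = 1.81e-05, iterate starting from f = 0.02:
  f = 0.02 → V = √(2·2.075e+06·0.0607/(0.02·1965·618.5)) = 3.219 m/s; Re = ρVD/μ = 6.295e+05; f → 0.0129
  f = 0.0129 → V = 4.009 m/s; Re = 7.839e+05; f → 0.01247
  f = 0.01247 → V = 4.076 m/s; Re = 7.971e+05; f → 0.01244
Converged (Δf/f < 1%). With the final f = 0.01244: V = √(2·2.075e+06·0.0607/(0.01244·1965·618.5)) = 4.081 m/s.
Q = V·A = 4.081·(π/4·0.0607²) = 0.01181 m³/s = 708.7 L/min.

Q ≈ 708.7 L/min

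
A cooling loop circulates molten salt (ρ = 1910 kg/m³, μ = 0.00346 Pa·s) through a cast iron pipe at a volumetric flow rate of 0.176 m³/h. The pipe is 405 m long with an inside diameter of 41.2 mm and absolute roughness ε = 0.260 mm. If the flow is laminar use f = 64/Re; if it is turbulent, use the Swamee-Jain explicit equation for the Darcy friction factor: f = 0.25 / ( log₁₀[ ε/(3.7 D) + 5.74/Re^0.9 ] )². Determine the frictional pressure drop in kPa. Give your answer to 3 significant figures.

Q = 0.176 m³/h = 0.176/3600 = 4.889e-05 m³/s.
Cross-sectional area A = πD²/4 = π(0.0412)²/4 = 0.001333 m²; mean velocity V = Q/A = 4.889e-05/0.001333 = 0.03667 m/s.
Reynolds number Re = ρVD/μ = 1910 · 0.03667 · 0.0412 / 0.00346 = 834.
Re < 2300 → laminar flow, so f = 64/Re = 64/834 = 0.07674 (the turbulent correlation is not needed).
Darcy-Weisbach: ΔP = f(L/D)(ρV²/2) = 0.07674·(405/0.0412)·(1910·0.03667²/2) = 0.07674·9830·1.284 = 968.8 Pa.
ΔP = 968.8 Pa = 0.969 kPa.

ΔP ≈ 0.969 kPa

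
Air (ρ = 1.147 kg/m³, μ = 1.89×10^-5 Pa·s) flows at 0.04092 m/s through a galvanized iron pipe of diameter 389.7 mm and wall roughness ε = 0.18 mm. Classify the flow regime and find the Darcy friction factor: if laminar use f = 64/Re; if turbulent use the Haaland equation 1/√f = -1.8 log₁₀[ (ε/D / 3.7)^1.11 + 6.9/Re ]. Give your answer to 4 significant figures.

f ≈ 0.06613

Re = ρVD/μ = 1.147·0.04092·0.3897/1.89e-05 = 967.8.
Re < 2300 → laminar, so f = 64/Re = 0.06613 (roughness is irrelevant in laminar flow).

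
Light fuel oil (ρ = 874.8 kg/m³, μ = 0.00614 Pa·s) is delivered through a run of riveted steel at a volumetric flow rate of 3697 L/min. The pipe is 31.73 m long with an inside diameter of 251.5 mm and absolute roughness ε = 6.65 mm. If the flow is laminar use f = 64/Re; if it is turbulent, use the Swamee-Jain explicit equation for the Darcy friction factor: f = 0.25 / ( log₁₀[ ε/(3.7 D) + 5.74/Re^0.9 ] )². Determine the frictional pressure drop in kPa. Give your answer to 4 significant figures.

ΔP ≈ 4.706 kPa

Q = 3697 L/min = 3697/60000 = 0.06162 m³/s.
Cross-sectional area A = πD²/4 = π(0.2515)²/4 = 0.04968 m²; mean velocity V = Q/A = 0.06162/0.04968 = 1.24 m/s.
Reynolds number Re = ρVD/μ = 874.8 · 1.24 · 0.2515 / 0.00614 = 4.444e+04.
Re > 4000 → turbulent. Relative roughness ε/D = 0.00665/0.2515 = 0.0264. Swamee-Jain: f = 0.25/(log₁₀[0.0264/3.7 + 5.74/4.444e+04^0.9])² = 0.25/(log₁₀[0.00715 + 0.000377])² = 0.25/(-2.124)² = 0.05544.
Darcy-Weisbach: ΔP = f(L/D)(ρV²/2) = 0.05544·(31.73/0.2515)·(874.8·1.24²/2) = 0.05544·126.2·672.9 = 4706 Pa.
ΔP = 4706 Pa = 4.706 kPa.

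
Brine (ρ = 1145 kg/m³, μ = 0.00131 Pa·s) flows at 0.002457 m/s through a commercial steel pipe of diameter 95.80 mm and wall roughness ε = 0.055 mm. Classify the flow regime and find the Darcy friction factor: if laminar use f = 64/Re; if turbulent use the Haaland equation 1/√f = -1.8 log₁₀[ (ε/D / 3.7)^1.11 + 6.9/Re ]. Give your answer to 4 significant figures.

Re = ρVD/μ = 1145·0.002457·0.0958/0.00131 = 205.7.
Re < 2300 → laminar, so f = 64/Re = 0.3111 (roughness is irrelevant in laminar flow).

f ≈ 0.3111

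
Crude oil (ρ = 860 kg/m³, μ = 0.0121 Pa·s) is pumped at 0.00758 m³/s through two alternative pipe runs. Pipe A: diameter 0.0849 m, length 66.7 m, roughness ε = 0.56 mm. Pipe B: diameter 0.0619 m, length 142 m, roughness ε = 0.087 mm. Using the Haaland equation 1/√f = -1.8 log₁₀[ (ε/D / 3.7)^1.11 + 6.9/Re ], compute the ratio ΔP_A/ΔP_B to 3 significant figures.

ΔP_A/ΔP_B ≈ 0.123

Pipe A: V = Q/A = 0.00758/0.005661 = 1.339 m/s; Re = 8080; ε/D = 0.0066; Haaland → f = 0.04055; ΔP_A = f(L/D)(ρV²/2) = 2.456e+04 Pa.
Pipe B: V = Q/A = 0.00758/0.003009 = 2.519 m/s; Re = 1.108e+04; ε/D = 0.00141; Haaland → f = 0.03198; ΔP_B = f(L/D)(ρV²/2) = 2.001e+05 Pa.
ΔP_A/ΔP_B = 2.456e+04/2.001e+05 = 0.123.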